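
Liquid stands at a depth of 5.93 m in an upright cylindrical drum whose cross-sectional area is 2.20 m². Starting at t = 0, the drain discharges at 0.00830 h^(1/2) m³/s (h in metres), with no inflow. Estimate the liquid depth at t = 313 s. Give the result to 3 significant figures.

3.40 m

With no inflow, A dh/dt = −0.00830 √h.
∫ h^(−1/2) dh = −(0.00830/A) ∫ dt, giving 2√h = 2√h₀ − (0.00830/A) t.
√h = √5.93 − 0.00830·313/(2·2.20) = 2.4352 − 0.59043 = 1.8447.
h = 1.8447² = 3.4030 m.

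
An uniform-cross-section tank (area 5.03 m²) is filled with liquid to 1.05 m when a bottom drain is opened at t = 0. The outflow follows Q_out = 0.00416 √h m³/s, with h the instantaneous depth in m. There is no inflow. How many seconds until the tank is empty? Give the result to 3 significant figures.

Accumulation of liquid (constant cross-section A): A dh/dt = −0.00416 √h.
∫ h^(−1/2) dh = −(0.00416/A) ∫ dt, giving 2√h = 2√h₀ − (0.00416/A) t.
Tank is empty when √h = 0: t_empty = 2A√h₀/0.00416.
t_empty = 2·5.03·√1.05/0.00416 = 10.060·1.0247/0.00416 = 2478.0 s.

2480 s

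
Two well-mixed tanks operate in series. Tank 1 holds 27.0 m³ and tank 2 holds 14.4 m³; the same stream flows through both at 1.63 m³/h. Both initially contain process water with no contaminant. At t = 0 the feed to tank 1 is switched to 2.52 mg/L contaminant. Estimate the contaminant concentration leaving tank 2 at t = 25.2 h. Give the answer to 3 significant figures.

Time constants: τᵢ = Vᵢ/Q for each well-mixed tank.
τ₁ = 27.0/1.63 = 16.564 h; τ₂ = 14.4/1.63 = 8.8344 h.
Tank 1: C₁ = C_in(1 − e^(−t/τ₁)). Tank 2 (τ₁ ≠ τ₂): C₂ = C_in[1 − (τ₁ e^(−t/τ₁) − τ₂ e^(−t/τ₂))/(τ₁ − τ₂)].
At t = 25.2: e^(−t/τ₁) = 0.21842, e^(−t/τ₂) = 0.057700.
C₂ = 2.52·[1 − (16.564·0.21842 − 8.8344·0.057700)/(7.7301)] = 2.52·0.59790 = 1.5067 mg/L.

1.51 mg/L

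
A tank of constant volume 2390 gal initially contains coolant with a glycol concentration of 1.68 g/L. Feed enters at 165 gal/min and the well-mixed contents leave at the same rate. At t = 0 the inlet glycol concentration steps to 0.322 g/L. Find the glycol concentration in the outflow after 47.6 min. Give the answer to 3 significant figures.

Mass balance on the solute (V constant): V dC/dt = Q(C_in − C).
Time constant τ = V/Q = 2390/165 = 14.485 min.
Integrating: C(t) = C_in + (C₀ − C_in) e^(−t/τ).
C(47.6) = 0.322 + (1.68 − 0.322)·e^(−47.6/14.485) = 0.322 + (1.3580)·0.037396 = 0.37278 g/L.

0.373 g/L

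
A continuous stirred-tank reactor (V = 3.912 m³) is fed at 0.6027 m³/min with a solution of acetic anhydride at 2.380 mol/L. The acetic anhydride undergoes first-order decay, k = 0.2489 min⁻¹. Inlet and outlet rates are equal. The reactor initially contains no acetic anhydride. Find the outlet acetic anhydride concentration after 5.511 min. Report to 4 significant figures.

V dC/dt = Q(C_in − C) − k V C.
This is linear with rate a = Q/V + k = 0.402964 min⁻¹.
C_ss = Q C_in/(Q + kV) = 0.909940 mol/L; C(t) = C_ss + (C₀ − C_ss) e^(−a t).
C(5.511) = 0.909940 + (-0.909940)·e^(−0.402964·5.511) = 0.909940 + (-0.909940)·0.108529 = 0.811185 mol/L.

0.8112 mol/L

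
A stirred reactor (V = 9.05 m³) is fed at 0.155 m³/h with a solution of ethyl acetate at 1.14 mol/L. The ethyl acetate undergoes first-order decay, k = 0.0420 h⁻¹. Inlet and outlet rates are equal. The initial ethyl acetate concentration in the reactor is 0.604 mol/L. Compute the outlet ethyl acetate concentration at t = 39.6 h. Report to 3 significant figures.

V dC/dt = Q(C_in − C) − k V C.
This is linear with rate a = Q/V + k = 0.059127 h⁻¹.
C_ss = Q C_in/(Q + kV) = 0.33022 mol/L; C(t) = C_ss + (C₀ − C_ss) e^(−a t).
C(39.6) = 0.33022 + (0.27378)·e^(−0.059127·39.6) = 0.33022 + (0.27378)·0.096190 = 0.35655 mol/L.

0.357 mol/L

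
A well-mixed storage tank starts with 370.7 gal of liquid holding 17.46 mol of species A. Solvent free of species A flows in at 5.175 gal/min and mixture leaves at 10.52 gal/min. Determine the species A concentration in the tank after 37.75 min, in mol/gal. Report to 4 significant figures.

Let m(t) be the amount of species A. Volume: V(t) = V₀ + (Q_in − Q_out) t = 370.7 − 5.34500 t; V(37.75) = 168.926 gal.
Species balance (pure solvent in): dm/dt = −Q_out · m/V(t).
Separate: dm/m = −Q_out dt/V(t) ⇒ ln(m/m₀) = −(Q_out/(Q_in−Q_out)) ln(V/V₀).
m = m₀ (V₀/V)^(Q_out/(Q_in−Q_out)) = 17.46 × (370.7/168.926)^(-1.96819) = 3.71749 mol.
C = m/V = 3.71749/168.926 = 0.0220066 mol/gal.

0.02201 mol/gal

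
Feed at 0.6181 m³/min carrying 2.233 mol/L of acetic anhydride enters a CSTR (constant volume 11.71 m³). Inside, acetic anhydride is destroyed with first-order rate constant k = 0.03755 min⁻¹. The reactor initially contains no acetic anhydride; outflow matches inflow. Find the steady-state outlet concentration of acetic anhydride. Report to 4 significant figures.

1.305 mol/L

V dC/dt = Q(C_in − C) − k V C.
Steady state (dC/dt = 0): C_ss = Q C_in/(Q + kV) = C_in/(1 + kV/Q).
C_ss = 0.6181·2.233/(0.6181 + 0.03755·11.71) = 1.38022/1.05781 = 1.30479 mol/L.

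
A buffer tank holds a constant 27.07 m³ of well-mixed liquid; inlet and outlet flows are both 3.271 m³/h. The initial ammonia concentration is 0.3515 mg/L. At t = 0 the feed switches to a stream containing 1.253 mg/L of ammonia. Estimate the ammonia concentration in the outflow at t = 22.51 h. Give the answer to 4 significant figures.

Species balance on the tank: V dC/dt = Q(C_in − C).
Time constant τ = V/Q = 27.07/3.271 = 8.27576 h.
Solution: C(t) = C_in + (C₀ − C_in) e^(−t/τ).
C(22.51) = 1.253 + (0.3515 − 1.253)·e^(−22.51/8.27576) = 1.253 + (-0.901500)·0.0658752 = 1.19361 mg/L.

1.194 mg/L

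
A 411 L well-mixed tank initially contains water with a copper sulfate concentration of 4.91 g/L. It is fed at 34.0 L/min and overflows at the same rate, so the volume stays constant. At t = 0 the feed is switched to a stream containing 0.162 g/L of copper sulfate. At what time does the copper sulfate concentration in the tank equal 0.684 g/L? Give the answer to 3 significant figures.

Species balance: V dC/dt = Q(C_in − C) ⇒ τ = V/Q = 12.088 min.
C(t) = C_in + (C₀ − C_in) e^(−t/τ). Set C = 0.684 and solve for t:
e^(−t/τ) = (C − C_in)/(C₀ − C_in) = (0.684 − 0.162)/(4.91 − 0.162) = 0.10994
t = −τ ln(…) = 12.088 × 2.2078 = 26.689 min.

26.7 min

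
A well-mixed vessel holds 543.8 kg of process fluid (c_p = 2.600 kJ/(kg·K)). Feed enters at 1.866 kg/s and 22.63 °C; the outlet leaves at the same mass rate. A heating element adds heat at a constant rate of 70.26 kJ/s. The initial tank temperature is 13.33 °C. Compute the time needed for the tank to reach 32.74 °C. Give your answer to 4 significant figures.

M c_p dT/dt = ṁ c_p (T_in − T) + Q̇.
τ = M/ṁ = 291.426 s; T_ss = T_in + Q̇/(ṁ c_p) = 37.1118 °C.
T(t) = T_ss + (T₀ − T_ss) e^(−t/τ). Set T = 32.74:
e^(−t/τ) = (32.74 − 37.1118)/(13.33 − 37.1118) = 0.183830
t = −291.426 · ln(0.183830) = 493.600 s.

493.6 s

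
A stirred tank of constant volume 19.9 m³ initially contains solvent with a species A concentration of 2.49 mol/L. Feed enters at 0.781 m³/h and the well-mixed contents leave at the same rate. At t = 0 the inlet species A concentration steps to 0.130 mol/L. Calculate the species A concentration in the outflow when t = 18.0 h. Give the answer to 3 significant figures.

1.29 mol/L

Transient balance on the dissolved component: V dC/dt = Q(C_in − C).
Rewrite as dC/dt + C/τ = C_in/τ, τ = V/Q = 25.480 h.
Integrating: C(t) = C_in + (C₀ − C_in) e^(−t/τ).
C(18.0) = 0.130 + (2.49 − 0.130)·e^(−18.0/25.480) = 0.130 + (2.3600)·0.49340 = 1.2944 mol/L.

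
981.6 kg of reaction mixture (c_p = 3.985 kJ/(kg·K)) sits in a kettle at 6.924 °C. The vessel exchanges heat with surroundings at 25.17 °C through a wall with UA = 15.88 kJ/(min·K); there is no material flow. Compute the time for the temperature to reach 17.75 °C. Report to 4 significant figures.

Lumped-capacitance energy balance: M c_p dT/dt = UA(T_amb − T).
τ = M c_p/UA = 246.327 min; T_ss = T_amb = 25.1700 °C.
T(t) = T_ss + (T₀ − T_ss)e^(−t/τ); set T = 17.75:
t = −τ ln[(T − T_ss)/(T₀ − T_ss)] = −246.327 · ln(0.406664) = 221.637 min.

221.6 min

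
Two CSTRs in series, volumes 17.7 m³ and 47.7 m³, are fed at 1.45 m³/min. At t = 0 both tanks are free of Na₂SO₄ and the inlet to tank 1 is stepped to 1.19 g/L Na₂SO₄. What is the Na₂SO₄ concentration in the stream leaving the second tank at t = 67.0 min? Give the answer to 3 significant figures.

Each tank obeys Vᵢ dCᵢ/dt = Q(Cᵢ₋₁ − Cᵢ), so τᵢ = Vᵢ/Q.
τ₁ = 17.7/1.45 = 12.207 min; τ₂ = 47.7/1.45 = 32.897 min.
Solving the cascade with C₁(0)=C₂(0)=0 gives C₂(t) = C_in[1 − (τ₁ e^(−t/τ₁) − τ₂ e^(−t/τ₂))/(τ₁ − τ₂)].
At t = 67.0: e^(−t/τ₁) = 0.0041332, e^(−t/τ₂) = 0.13046.
C₂ = 1.19·[1 − (12.207·0.0041332 − 32.897·0.13046)/(-20.690)] = 1.19·0.79501 = 0.94606 g/L.

0.946 g/L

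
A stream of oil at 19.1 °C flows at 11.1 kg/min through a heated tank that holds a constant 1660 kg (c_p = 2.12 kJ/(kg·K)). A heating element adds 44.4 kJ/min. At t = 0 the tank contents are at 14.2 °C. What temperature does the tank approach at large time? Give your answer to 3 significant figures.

Heat balance on the well-mixed liquid: M c_p dT/dt = ṁ c_p (T_in − T) + 44.4.
At steady state dT/dt = 0 ⇒ T_ss = T_in + Q̇/(ṁ c_p) = 19.1 + 44.4/(11.1·2.12) = 20.987 °C.

21.0 °C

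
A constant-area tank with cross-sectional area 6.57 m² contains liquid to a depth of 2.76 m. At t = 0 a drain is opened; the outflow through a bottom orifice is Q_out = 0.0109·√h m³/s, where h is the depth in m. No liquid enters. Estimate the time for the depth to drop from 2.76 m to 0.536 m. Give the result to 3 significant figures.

Mass balance (ρ constant): A dh/dt = −0.0109 √h.
Separate and integrate: 2(√h − √h₀) = −(0.0109/A) t.
t = 2A(√h₀ − √h)/0.0109 = 2·6.57·(√2.76 − √0.536)/0.0109
  = 13.140 × (1.6613 − 0.73212) / 0.0109 = 1120.2 s.

1120 s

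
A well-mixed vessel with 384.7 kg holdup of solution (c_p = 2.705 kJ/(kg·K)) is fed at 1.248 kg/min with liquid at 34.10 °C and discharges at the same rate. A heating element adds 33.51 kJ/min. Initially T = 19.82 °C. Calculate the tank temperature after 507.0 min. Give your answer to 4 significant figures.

Unsteady energy balance on the tank contents: M c_p dT/dt = ṁ c_p (T_in − T) + 33.51.
τ = M/ṁ = 308.253 min; T_ss = T_in + Q̇/(ṁ c_p) = 34.10 + 33.51/(1.248·2.705) = 44.0264 °C.
Integrating: T(t) = T_ss + (T₀ − T_ss) e^(−t/τ).
T(507.0) = 44.0264 + (-24.2064)·e^(−507.0/308.253) = 44.0264 + (-24.2064)·0.193060 = 39.3531 °C.

39.35 °C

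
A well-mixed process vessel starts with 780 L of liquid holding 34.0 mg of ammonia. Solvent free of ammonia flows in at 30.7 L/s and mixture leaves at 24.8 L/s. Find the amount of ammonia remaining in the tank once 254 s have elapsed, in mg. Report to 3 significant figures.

Total volume: dV/dt = Q_in − Q_out = 5.9000 L/s, so V(t) = 780 + 5.9000 t and V(254) = 2278.6 L.
Species balance (pure solvent in): dm/dt = −Q_out · m/V(t).
dm/m = −Q_out dt/(V₀ + 5.9000 t); integrating gives ln(m/m₀) = −(Q_out/(Q_in−Q_out)) ln(V/V₀).
m = m₀ (V₀/V)^(Q_out/(Q_in−Q_out)) = 34.0 × (780/2278.6)^(4.2034) = 0.37540 mg.

0.375 mg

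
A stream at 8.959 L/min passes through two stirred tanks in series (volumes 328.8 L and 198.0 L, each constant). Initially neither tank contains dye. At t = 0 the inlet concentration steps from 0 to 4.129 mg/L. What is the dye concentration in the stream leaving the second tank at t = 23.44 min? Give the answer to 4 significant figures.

0.8130 mg/L

Species balance on tank i: dCᵢ/dt = (Cᵢ₋₁ − Cᵢ)/τᵢ with τᵢ = Vᵢ/Q.
τ₁ = 328.8/8.959 = 36.7005 min; τ₂ = 198.0/8.959 = 22.1007 min.
Solving the cascade with C₁(0)=C₂(0)=0 gives C₂(t) = C_in[1 − (τ₁ e^(−t/τ₁) − τ₂ e^(−t/τ₂))/(τ₁ − τ₂)].
At t = 23.44: e^(−t/τ₁) = 0.527987, e^(−t/τ₂) = 0.346248.
C₂ = 4.129·[1 − (36.7005·0.527987 − 22.1007·0.346248)/(14.5998)] = 4.129·0.196902 = 0.813009 mg/L.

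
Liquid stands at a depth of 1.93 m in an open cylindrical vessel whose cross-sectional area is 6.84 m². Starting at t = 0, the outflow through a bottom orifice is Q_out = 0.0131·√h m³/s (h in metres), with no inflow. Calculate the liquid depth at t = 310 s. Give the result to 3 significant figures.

1.19 m

A dh/dt = −Q_out = −0.0131 √h.
This is separable: 2 d(√h)/dt = −0.0131/A, so √h = √h₀ − (0.0131/(2A)) t.
√h = √1.93 − 0.0131·310/(2·6.84) = 1.3892 − 0.29686 = 1.0924.
h = 1.0924² = 1.1933 m.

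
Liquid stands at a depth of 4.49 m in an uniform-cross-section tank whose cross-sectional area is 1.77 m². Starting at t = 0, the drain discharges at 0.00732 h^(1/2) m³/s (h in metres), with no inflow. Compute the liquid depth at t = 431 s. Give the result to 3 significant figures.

With no inflow, A dh/dt = −0.00732 √h.
This is separable: 2 d(√h)/dt = −0.00732/A, so √h = √h₀ − (0.00732/(2A)) t.
√h = √4.49 − 0.00732·431/(2·1.77) = 2.1190 − 0.89122 = 1.2277.
h = 1.2277² = 1.5073 m.

1.51 m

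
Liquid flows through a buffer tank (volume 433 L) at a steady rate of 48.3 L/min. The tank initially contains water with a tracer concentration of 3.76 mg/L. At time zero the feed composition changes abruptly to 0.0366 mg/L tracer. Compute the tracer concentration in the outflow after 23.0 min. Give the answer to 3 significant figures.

Transient balance on the dissolved component: V dC/dt = Q(C_in − C).
Rewrite as dC/dt + C/τ = C_in/τ, τ = V/Q = 8.9648 min.
This is linear first-order; C(t) = C_in + (C₀ − C_in) e^(−t/τ).
C(23.0) = 0.0366 + (3.76 − 0.0366)·e^(−23.0/8.9648) = 0.0366 + (3.7234)·0.076874 = 0.32283 mg/L.

0.323 mg/L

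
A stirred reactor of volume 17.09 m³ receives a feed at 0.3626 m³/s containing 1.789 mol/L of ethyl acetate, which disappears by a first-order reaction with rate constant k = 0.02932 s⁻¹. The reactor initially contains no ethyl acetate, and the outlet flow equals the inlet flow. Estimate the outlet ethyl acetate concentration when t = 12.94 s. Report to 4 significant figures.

Species balance: V dC/dt = Q C_in − Q C − k V C.
This is linear with rate a = Q/V + k = 0.0505371 s⁻¹.
C_ss = Q C_in/(Q + kV) = 0.751079 mol/L; C(t) = C_ss + (C₀ − C_ss) e^(−a t).
C(12.94) = 0.751079 + (-0.751079)·e^(−0.0505371·12.94) = 0.751079 + (-0.751079)·0.519988 = 0.360527 mol/L.

0.3605 mol/L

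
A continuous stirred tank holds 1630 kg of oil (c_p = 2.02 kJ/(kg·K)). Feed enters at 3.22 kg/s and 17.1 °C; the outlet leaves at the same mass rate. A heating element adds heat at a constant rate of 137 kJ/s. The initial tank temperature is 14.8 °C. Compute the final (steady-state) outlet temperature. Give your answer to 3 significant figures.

38.2 °C

M c_p dT/dt = ṁ c_p (T_in − T) + Q̇.
At steady state dT/dt = 0 ⇒ T_ss = T_in + Q̇/(ṁ c_p) = 17.1 + 137/(3.22·2.02) = 38.163 °C.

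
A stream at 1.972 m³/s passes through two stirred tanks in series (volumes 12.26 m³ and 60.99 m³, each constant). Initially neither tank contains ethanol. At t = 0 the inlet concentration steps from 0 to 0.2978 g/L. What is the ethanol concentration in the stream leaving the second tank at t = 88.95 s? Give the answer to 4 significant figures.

Each tank obeys Vᵢ dCᵢ/dt = Q(Cᵢ₋₁ − Cᵢ), so τᵢ = Vᵢ/Q.
τ₁ = 12.26/1.972 = 6.21704 s; τ₂ = 60.99/1.972 = 30.9280 s.
Solving the cascade with C₁(0)=C₂(0)=0 gives C₂(t) = C_in[1 − (τ₁ e^(−t/τ₁) − τ₂ e^(−t/τ₂))/(τ₁ − τ₂)].
At t = 88.95: e^(−t/τ₁) = 6.11436e-07, e^(−t/τ₂) = 0.0563578.
C₂ = 0.2978·[1 − (6.21704·6.11436e-07 − 30.9280·0.0563578)/(-24.7110)] = 0.2978·0.929463 = 0.276794 g/L.

0.2768 g/L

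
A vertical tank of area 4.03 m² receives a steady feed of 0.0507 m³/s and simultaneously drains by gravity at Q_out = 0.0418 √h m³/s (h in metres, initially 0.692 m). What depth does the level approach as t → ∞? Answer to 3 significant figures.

1.47 m

Unsteady balance on liquid volume: A dh/dt = Q_in − 0.0418 √h. At steady state dh/dt = 0:
Q_in = 0.0418 √h_ss ⇒ √h_ss = 0.0507/0.0418 = 1.2129.
h_ss = 1.2129² = 1.4712 m. (Since h₀ = 0.692 m < h_ss, the level will rise toward this value.)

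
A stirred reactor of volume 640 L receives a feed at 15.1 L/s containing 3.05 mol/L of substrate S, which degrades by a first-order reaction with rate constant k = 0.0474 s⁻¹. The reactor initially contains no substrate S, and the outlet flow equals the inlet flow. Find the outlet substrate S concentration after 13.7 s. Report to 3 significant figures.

0.630 mol/L

Accumulation = in − out − consumed: V dC/dt = Q C_in − Q C − k V C.
This is linear with rate a = Q/V + k = 0.070994 s⁻¹.
C_ss = Q C_in/(Q + kV) = 1.0136 mol/L; C(t) = C_ss + (C₀ − C_ss) e^(−a t).
C(13.7) = 1.0136 + (-1.0136)·e^(−0.070994·13.7) = 1.0136 + (-1.0136)·0.37809 = 0.63038 mol/L.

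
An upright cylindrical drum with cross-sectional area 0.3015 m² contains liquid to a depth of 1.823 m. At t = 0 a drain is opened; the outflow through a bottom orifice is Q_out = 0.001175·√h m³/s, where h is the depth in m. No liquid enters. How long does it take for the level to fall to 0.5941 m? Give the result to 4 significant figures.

297.3 s

Unsteady balance on liquid volume: A dh/dt = −0.001175 √h.
Separate and integrate: 2(√h − √h₀) = −(0.001175/A) t.
t = 2A(√h₀ − √h)/0.001175 = 2·0.3015·(√1.823 − √0.5941)/0.001175
  = 0.603000 × (1.35019 − 0.770779) / 0.001175 = 297.346 s.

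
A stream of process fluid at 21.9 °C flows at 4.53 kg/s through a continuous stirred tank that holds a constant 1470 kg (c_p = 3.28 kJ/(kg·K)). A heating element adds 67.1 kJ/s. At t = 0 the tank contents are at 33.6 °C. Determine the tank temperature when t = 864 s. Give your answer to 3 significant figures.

26.9 °C

Energy balance: M c_p dT/dt = ṁ c_p (T_in − T) + 67.1.
Rearrange: dT/dt = (T_ss − T)/τ with τ = M/ṁ = 324.50 s and T_ss = T_in + Q̇/(ṁ c_p) = 26.416 °C.
Solution: T(t) = T_ss + (T₀ − T_ss) e^(−t/τ).
T(864) = 26.416 + (7.1840)·e^(−864/324.50) = 26.416 + (7.1840)·0.069771 = 26.917 °C.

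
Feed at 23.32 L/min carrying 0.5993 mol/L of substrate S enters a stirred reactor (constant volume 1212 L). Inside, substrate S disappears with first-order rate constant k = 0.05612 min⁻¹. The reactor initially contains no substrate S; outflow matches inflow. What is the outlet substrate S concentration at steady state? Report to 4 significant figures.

0.1530 mol/L

Species balance: V dC/dt = Q C_in − Q C − k V C.
Steady state (dC/dt = 0): C_ss = Q C_in/(Q + kV) = C_in/(1 + kV/Q).
C_ss = 23.32·0.5993/(23.32 + 0.05612·1212) = 13.9757/91.3374 = 0.153011 mol/L.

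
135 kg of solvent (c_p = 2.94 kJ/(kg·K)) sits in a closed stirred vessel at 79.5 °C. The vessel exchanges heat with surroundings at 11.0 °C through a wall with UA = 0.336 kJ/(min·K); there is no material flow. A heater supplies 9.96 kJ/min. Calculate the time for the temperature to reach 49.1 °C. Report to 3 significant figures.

1800 min

M c_p dT/dt = −UA(T − T_amb) + Q̇.
τ = M c_p/UA = 1181.2 min; T_ss = T_amb + Q̇/UA = 11.0 + 9.96/0.336 = 40.643 °C.
T(t) = T_ss + (T₀ − T_ss)e^(−t/τ); set T = 49.1:
t = −τ ln[(T − T_ss)/(T₀ − T_ss)] = −1181.2 · ln(0.21765) = 1801.3 min.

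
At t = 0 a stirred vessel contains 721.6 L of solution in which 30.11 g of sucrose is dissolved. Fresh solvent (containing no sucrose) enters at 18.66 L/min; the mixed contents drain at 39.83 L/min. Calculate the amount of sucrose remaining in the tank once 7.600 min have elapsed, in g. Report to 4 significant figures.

18.73 g

Let m(t) be the amount of sucrose. Volume: V(t) = V₀ + (Q_in − Q_out) t = 721.6 − 21.1700 t; V(7.600) = 560.708 L.
No sucrose enters, so dm/dt = −Q_out · (m/V).
Separate: dm/m = −Q_out dt/V(t) ⇒ ln(m/m₀) = −(Q_out/(Q_in−Q_out)) ln(V/V₀).
m = m₀ (V₀/V)^(Q_out/(Q_in−Q_out)) = 30.11 × (721.6/560.708)^(-1.88144) = 18.7319 g.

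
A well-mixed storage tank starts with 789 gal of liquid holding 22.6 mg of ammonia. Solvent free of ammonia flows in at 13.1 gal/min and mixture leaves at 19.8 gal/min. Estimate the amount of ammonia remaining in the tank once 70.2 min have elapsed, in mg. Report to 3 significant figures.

Total volume: dV/dt = Q_in − Q_out = -6.7000 gal/min, so V(t) = 789 − 6.7000 t and V(70.2) = 318.66 gal.
Solute balance: dm/dt = 0 − Q_out C = −Q_out m/V(t).
dm/m = −Q_out dt/(V₀ − 6.7000 t); integrating gives ln(m/m₀) = −(Q_out/(Q_in−Q_out)) ln(V/V₀).
m = m₀ (V₀/V)^(Q_out/(Q_in−Q_out)) = 22.6 × (789/318.66)^(-2.9552) = 1.5506 mg.

1.55 mg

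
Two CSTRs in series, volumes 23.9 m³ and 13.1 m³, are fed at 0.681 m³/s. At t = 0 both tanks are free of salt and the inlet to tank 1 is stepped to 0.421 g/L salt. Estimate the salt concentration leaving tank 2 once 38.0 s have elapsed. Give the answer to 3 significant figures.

Each tank obeys Vᵢ dCᵢ/dt = Q(Cᵢ₋₁ − Cᵢ), so τᵢ = Vᵢ/Q.
τ₁ = 23.9/0.681 = 35.095 s; τ₂ = 13.1/0.681 = 19.236 s.
Solving the cascade with C₁(0)=C₂(0)=0 gives C₂(t) = C_in[1 − (τ₁ e^(−t/τ₁) − τ₂ e^(−t/τ₂))/(τ₁ − τ₂)].
At t = 38.0: e^(−t/τ₁) = 0.33866, e^(−t/τ₂) = 0.13870.
C₂ = 0.421·[1 − (35.095·0.33866 − 19.236·0.13870)/(15.859)] = 0.421·0.41880 = 0.17632 g/L.

0.176 g/L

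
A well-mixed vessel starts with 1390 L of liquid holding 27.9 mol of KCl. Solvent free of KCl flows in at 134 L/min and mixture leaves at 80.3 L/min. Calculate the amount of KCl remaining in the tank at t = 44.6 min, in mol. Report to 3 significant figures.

6.24 mol

Let m(t) be the amount of KCl. Volume: V(t) = V₀ + (Q_in − Q_out) t = 1390 + 53.700 t; V(44.6) = 3785.0 L.
Species balance (pure solvent in): dm/dt = −Q_out · m/V(t).
Separate: dm/m = −Q_out dt/V(t) ⇒ ln(m/m₀) = −(Q_out/(Q_in−Q_out)) ln(V/V₀).
m = m₀ (V₀/V)^(Q_out/(Q_in−Q_out)) = 27.9 × (1390/3785.0)^(1.4953) = 6.2381 mol.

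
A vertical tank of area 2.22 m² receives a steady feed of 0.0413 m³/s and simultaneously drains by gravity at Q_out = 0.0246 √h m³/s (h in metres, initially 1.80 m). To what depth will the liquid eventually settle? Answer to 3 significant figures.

Level balance: A dh/dt = 0.0413 − 0.0246 √h. Setting dh/dt = 0:
Q_in = 0.0246 √h_ss ⇒ √h_ss = 0.0413/0.0246 = 1.6789.
h_ss = 1.6789² = 2.8186 m. (Since h₀ = 1.80 m < h_ss, the level will rise toward this value.)

2.82 m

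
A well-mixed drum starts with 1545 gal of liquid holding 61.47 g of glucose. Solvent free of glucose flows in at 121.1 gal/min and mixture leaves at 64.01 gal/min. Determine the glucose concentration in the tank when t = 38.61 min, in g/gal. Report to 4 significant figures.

0.006068 g/gal

Total volume: dV/dt = Q_in − Q_out = 57.0900 gal/min, so V(t) = 1545 + 57.0900 t and V(38.61) = 3749.24 gal.
Solute balance: dm/dt = 0 − Q_out C = −Q_out m/V(t).
dm/m = −Q_out dt/(V₀ + 57.0900 t); integrating gives ln(m/m₀) = −(Q_out/(Q_in−Q_out)) ln(V/V₀).
m = m₀ (V₀/V)^(Q_out/(Q_in−Q_out)) = 61.47 × (1545/3749.24)^(1.12121) = 22.7499 g.
C = m/V = 22.7499/3749.24 = 0.00606786 g/gal.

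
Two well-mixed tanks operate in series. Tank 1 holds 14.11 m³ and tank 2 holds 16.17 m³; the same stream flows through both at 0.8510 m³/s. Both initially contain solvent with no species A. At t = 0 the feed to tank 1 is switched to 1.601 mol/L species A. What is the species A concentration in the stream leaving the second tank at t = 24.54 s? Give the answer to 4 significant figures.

0.6430 mol/L

Species balance on tank i: dCᵢ/dt = (Cᵢ₋₁ − Cᵢ)/τᵢ with τᵢ = Vᵢ/Q.
τ₁ = 14.11/0.8510 = 16.5805 s; τ₂ = 16.17/0.8510 = 19.0012 s.
Tank 1: C₁ = C_in(1 − e^(−t/τ₁)). Tank 2 (τ₁ ≠ τ₂): C₂ = C_in[1 − (τ₁ e^(−t/τ₁) − τ₂ e^(−t/τ₂))/(τ₁ − τ₂)].
At t = 24.54: e^(−t/τ₁) = 0.227626, e^(−t/τ₂) = 0.274858.
C₂ = 1.601·[1 − (16.5805·0.227626 − 19.0012·0.274858)/(-2.42068)] = 1.601·0.401621 = 0.642995 mol/L.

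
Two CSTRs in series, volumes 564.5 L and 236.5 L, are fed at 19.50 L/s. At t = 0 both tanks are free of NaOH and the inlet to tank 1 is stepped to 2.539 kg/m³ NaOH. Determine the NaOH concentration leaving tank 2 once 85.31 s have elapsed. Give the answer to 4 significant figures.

2.311 kg/m³

Time constants: τᵢ = Vᵢ/Q for each well-mixed tank.
τ₁ = 564.5/19.50 = 28.9487 s; τ₂ = 236.5/19.50 = 12.1282 s.
Solving the cascade with C₁(0)=C₂(0)=0 gives C₂(t) = C_in[1 − (τ₁ e^(−t/τ₁) − τ₂ e^(−t/τ₂))/(τ₁ − τ₂)].
At t = 85.31: e^(−t/τ₁) = 0.0525004, e^(−t/τ₂) = 0.000881384.
C₂ = 2.539·[1 − (28.9487·0.0525004 − 12.1282·0.000881384)/(16.8205)] = 2.539·0.910280 = 2.31120 kg/m³.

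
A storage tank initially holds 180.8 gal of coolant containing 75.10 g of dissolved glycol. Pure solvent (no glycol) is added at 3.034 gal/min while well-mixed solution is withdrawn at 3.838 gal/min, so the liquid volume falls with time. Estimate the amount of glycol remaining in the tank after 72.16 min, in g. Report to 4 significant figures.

11.84 g

Total volume: dV/dt = Q_in − Q_out = -0.804000 gal/min, so V(t) = 180.8 − 0.804000 t and V(72.16) = 122.783 gal.
No glycol enters, so dm/dt = −Q_out · (m/V).
dm/m = −Q_out dt/(V₀ − 0.804000 t); integrating gives ln(m/m₀) = −(Q_out/(Q_in−Q_out)) ln(V/V₀).
m = m₀ (V₀/V)^(Q_out/(Q_in−Q_out)) = 75.10 × (180.8/122.783)^(-4.77363) = 11.8410 g.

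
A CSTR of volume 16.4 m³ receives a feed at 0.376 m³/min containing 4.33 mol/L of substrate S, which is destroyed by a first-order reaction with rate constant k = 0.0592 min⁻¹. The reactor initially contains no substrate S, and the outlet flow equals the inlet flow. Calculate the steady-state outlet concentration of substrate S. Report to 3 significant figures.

Species balance: V dC/dt = Q C_in − Q C − k V C.
Steady state (dC/dt = 0): C_ss = Q C_in/(Q + kV) = C_in/(1 + kV/Q).
C_ss = 0.376·4.33/(0.376 + 0.0592·16.4) = 1.6281/1.3469 = 1.2088 mol/L.

1.21 mol/L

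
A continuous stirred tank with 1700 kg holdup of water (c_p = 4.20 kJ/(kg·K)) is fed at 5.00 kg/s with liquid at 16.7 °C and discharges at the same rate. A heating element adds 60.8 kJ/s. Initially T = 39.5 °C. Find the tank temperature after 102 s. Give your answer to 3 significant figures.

34.3 °C

First-law balance (no shaft work): M c_p dT/dt = ṁ c_p (T_in − T) + 60.8.
Rearrange: dT/dt = (T_ss − T)/τ with τ = M/ṁ = 340.00 s and T_ss = T_in + Q̇/(ṁ c_p) = 19.595 °C.
Integrating: T(t) = T_ss + (T₀ − T_ss) e^(−t/τ).
T(102) = 19.595 + (19.905)·e^(−102/340.00) = 19.595 + (19.905)·0.74082 = 34.341 °C.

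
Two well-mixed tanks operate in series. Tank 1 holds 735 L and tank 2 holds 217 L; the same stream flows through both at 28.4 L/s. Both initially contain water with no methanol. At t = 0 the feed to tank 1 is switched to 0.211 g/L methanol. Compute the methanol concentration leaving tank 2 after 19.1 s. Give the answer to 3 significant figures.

Species balance on tank i: dCᵢ/dt = (Cᵢ₋₁ − Cᵢ)/τᵢ with τᵢ = Vᵢ/Q.
τ₁ = 735/28.4 = 25.880 s; τ₂ = 217/28.4 = 7.6408 s.
Solving the cascade with C₁(0)=C₂(0)=0 gives C₂(t) = C_in[1 − (τ₁ e^(−t/τ₁) − τ₂ e^(−t/τ₂))/(τ₁ − τ₂)].
At t = 19.1: e^(−t/τ₁) = 0.47806, e^(−t/τ₂) = 0.082108.
C₂ = 0.211·[1 − (25.880·0.47806 − 7.6408·0.082108)/(18.239)] = 0.211·0.35606 = 0.075130 g/L.

0.0751 g/L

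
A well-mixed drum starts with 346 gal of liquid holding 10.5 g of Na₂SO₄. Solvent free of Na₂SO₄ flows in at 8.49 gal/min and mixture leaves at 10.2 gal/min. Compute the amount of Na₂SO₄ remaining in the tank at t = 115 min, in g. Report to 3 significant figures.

Total volume: dV/dt = Q_in − Q_out = -1.7100 gal/min, so V(t) = 346 − 1.7100 t and V(115) = 149.35 gal.
Species balance (pure solvent in): dm/dt = −Q_out · m/V(t).
dm/m = −Q_out dt/(V₀ − 1.7100 t); integrating gives ln(m/m₀) = −(Q_out/(Q_in−Q_out)) ln(V/V₀).
m = m₀ (V₀/V)^(Q_out/(Q_in−Q_out)) = 10.5 × (346/149.35)^(-5.9649) = 0.069947 g.

0.0699 g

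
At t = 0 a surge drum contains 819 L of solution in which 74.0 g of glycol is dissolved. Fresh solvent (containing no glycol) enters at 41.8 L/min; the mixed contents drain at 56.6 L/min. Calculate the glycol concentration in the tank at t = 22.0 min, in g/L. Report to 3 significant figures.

Total volume: dV/dt = Q_in − Q_out = -14.800 L/min, so V(t) = 819 − 14.800 t and V(22.0) = 493.40 L.
Species balance (pure solvent in): dm/dt = −Q_out · m/V(t).
Separate: dm/m = −Q_out dt/V(t) ⇒ ln(m/m₀) = −(Q_out/(Q_in−Q_out)) ln(V/V₀).
m = m₀ (V₀/V)^(Q_out/(Q_in−Q_out)) = 74.0 × (819/493.40)^(-3.8243) = 10.655 g.
C = m/V = 10.655/493.40 = 0.021595 g/L.

0.0216 g/L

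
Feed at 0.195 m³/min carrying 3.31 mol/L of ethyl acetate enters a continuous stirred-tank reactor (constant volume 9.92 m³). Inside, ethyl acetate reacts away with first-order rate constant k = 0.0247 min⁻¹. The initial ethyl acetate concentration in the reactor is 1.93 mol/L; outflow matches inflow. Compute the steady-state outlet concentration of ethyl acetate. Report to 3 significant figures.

1.47 mol/L

V dC/dt = Q(C_in − C) − k V C.
At steady state: 0 = Q C_in − (Q + kV) C_ss, so C_ss = Q C_in/(Q + kV).
C_ss = 0.195·3.31/(0.195 + 0.0247·9.92) = 0.64545/0.44002 = 1.4669 mol/L.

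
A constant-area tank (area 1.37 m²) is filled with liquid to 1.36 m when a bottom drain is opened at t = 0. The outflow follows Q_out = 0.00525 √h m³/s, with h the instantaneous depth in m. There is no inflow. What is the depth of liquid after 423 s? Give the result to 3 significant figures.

A dh/dt = −Q_out = −0.00525 √h.
This is separable: 2 d(√h)/dt = −0.00525/A, so √h = √h₀ − (0.00525/(2A)) t.
√h = √1.36 − 0.00525·423/(2·1.37) = 1.1662 − 0.81049 = 0.35570.
h = 0.35570² = 0.12652 m.

0.127 m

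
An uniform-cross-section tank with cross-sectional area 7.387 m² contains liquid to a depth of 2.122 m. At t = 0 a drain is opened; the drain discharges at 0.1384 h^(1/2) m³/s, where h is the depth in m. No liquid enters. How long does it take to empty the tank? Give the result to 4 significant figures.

Mass balance (ρ constant): A dh/dt = −0.1384 √h.
This is separable: 2 d(√h)/dt = −0.1384/A, so √h = √h₀ − (0.1384/(2A)) t.
Tank is empty when √h = 0: t_empty = 2A√h₀/0.1384.
t_empty = 2·7.387·√2.122/0.1384 = 14.7740·1.45671/0.1384 = 155.502 s.

155.5 s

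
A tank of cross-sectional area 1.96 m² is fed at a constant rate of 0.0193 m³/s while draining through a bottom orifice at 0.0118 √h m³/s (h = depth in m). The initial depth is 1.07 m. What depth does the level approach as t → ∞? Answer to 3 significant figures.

A dh/dt = Q_in − 0.0118 √h. Steady state requires inflow = outflow:
Q_in = 0.0118 √h_ss ⇒ √h_ss = 0.0193/0.0118 = 1.6356.
h_ss = 1.6356² = 2.6752 m. (Since h₀ = 1.07 m < h_ss, the level will rise toward this value.)

2.68 m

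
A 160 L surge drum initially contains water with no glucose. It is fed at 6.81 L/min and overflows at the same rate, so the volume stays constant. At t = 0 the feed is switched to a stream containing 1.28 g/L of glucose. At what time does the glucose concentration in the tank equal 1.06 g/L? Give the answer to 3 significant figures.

Mass balance on the solute (V constant): V dC/dt = Q(C_in − C), so τ = V/Q = 23.495 min.
C(t) = C_in + (C₀ − C_in) e^(−t/τ). Set C = 1.06 and solve for t:
e^(−t/τ) = (C − C_in)/(C₀ − C_in) = (1.06 − 1.28)/(0 − 1.28) = 0.17187
t = −τ ln(…) = 23.495 × 1.7610 = 41.374 min.

41.4 min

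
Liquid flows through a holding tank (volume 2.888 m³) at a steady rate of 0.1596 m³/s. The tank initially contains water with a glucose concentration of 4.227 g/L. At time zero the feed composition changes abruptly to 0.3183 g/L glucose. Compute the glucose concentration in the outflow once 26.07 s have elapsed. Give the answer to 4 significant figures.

1.244 g/L

Transient balance on the dissolved component: V dC/dt = Q(C_in − C).
So dC/dt = (C_in − C)/τ with τ = V/Q = 2.888/0.1596 = 18.0952 s.
Solution: C(t) = C_in + (C₀ − C_in) e^(−t/τ).
C(26.07) = 0.3183 + (4.227 − 0.3183)·e^(−26.07/18.0952) = 0.3183 + (3.90870)·0.236759 = 1.24372 g/L.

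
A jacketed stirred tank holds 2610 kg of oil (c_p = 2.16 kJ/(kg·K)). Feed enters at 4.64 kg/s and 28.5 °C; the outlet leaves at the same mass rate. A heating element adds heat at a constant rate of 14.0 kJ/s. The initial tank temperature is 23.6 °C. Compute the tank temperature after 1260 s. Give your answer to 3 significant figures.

Unsteady energy balance on the tank contents: M c_p dT/dt = ṁ c_p (T_in − T) + 14.0.
τ = M/ṁ = 562.50 s; T_ss = T_in + Q̇/(ṁ c_p) = 28.5 + 14.0/(4.64·2.16) = 29.897 °C.
Solution: T(t) = T_ss + (T₀ − T_ss) e^(−t/τ).
T(1260) = 29.897 + (-6.2969)·e^(−1260/562.50) = 29.897 + (-6.2969)·0.10646 = 29.227 °C.

29.2 °C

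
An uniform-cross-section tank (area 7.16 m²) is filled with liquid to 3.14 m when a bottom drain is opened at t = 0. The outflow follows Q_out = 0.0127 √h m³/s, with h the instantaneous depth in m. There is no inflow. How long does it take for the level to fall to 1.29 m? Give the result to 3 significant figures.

717 s

With no inflow, A dh/dt = −0.0127 √h.
This is separable: 2 d(√h)/dt = −0.0127/A, so √h = √h₀ − (0.0127/(2A)) t.
t = 2A(√h₀ − √h)/0.0127 = 2·7.16·(√3.14 − √1.29)/0.0127
  = 14.320 × (1.7720 − 1.1358) / 0.0127 = 717.38 s.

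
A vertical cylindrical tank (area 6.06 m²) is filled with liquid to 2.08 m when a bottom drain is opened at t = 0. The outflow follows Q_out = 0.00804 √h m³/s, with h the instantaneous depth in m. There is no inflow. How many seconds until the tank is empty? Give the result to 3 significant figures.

A dh/dt = −Q_out = −0.00804 √h.
This is separable: 2 d(√h)/dt = −0.00804/A, so √h = √h₀ − (0.00804/(2A)) t.
Set h = 0: 2√h₀ = (0.00804/A) t_empty ⇒ t_empty = 2A√h₀/0.00804.
t_empty = 2·6.06·√2.08/0.00804 = 12.120·1.4422/0.00804 = 2174.1 s.

2170 s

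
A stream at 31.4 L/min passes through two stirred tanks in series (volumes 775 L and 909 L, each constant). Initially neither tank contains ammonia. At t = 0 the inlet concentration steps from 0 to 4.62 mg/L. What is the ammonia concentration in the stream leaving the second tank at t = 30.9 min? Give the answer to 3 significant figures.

Each tank obeys Vᵢ dCᵢ/dt = Q(Cᵢ₋₁ − Cᵢ), so τᵢ = Vᵢ/Q.
τ₁ = 775/31.4 = 24.682 min; τ₂ = 909/31.4 = 28.949 min.
Solving the cascade with C₁(0)=C₂(0)=0 gives C₂(t) = C_in[1 − (τ₁ e^(−t/τ₁) − τ₂ e^(−t/τ₂))/(τ₁ − τ₂)].
At t = 30.9: e^(−t/τ₁) = 0.28595, e^(−t/τ₂) = 0.34390.
C₂ = 4.62·[1 − (24.682·0.28595 − 28.949·0.34390)/(-4.2675)] = 4.62·0.32090 = 1.4825 mg/L.

1.48 mg/L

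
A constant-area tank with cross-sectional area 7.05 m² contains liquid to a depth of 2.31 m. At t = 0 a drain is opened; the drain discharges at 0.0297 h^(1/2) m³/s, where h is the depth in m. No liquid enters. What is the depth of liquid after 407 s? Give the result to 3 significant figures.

With no inflow, A dh/dt = −0.0297 √h.
∫ h^(−1/2) dh = −(0.0297/A) ∫ dt, giving 2√h = 2√h₀ − (0.0297/A) t.
√h = √2.31 − 0.0297·407/(2·7.05) = 1.5199 − 0.85730 = 0.66257.
h = 0.66257² = 0.43900 m.

0.439 m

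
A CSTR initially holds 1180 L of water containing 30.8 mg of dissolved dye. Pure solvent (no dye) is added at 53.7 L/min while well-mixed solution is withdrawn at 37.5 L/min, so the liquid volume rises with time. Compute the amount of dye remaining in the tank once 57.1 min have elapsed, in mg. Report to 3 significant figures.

8.07 mg

Let m(t) be the amount of dye. Volume: V(t) = V₀ + (Q_in − Q_out) t = 1180 + 16.200 t; V(57.1) = 2105.0 L.
No dye enters, so dm/dt = −Q_out · (m/V).
Separate: dm/m = −Q_out dt/V(t) ⇒ ln(m/m₀) = −(Q_out/(Q_in−Q_out)) ln(V/V₀).
m = m₀ (V₀/V)^(Q_out/(Q_in−Q_out)) = 30.8 × (1180/2105.0)^(2.3148) = 8.0661 mg.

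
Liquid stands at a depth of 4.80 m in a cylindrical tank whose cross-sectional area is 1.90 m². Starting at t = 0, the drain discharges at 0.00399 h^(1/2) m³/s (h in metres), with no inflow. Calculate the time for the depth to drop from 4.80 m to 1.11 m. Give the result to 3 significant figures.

Unsteady balance on liquid volume: A dh/dt = −0.00399 √h.
Separate and integrate: 2(√h − √h₀) = −(0.00399/A) t.
t = 2A(√h₀ − √h)/0.00399 = 2·1.90·(√4.80 − √1.11)/0.00399
  = 3.8000 × (2.1909 − 1.0536) / 0.00399 = 1083.2 s.

1080 s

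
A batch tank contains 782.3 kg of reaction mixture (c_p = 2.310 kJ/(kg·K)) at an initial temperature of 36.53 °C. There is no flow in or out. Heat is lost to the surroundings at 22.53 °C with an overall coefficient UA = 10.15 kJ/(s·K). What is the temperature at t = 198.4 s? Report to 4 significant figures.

27.12 °C

M c_p dT/dt = −UA(T − T_amb).
dT/dt = (T_ss − T)/τ with T_ss = T_amb = 22.5300 °C, τ = M c_p/UA = 782.3·2.310/10.15 = 178.041 s.
This is linear first-order; T(t) = T_ss + (T₀ − T_ss) e^(−t/τ).
T(198.4) = 22.5300 + (14.0000)·0.328128 = 27.1238 °C.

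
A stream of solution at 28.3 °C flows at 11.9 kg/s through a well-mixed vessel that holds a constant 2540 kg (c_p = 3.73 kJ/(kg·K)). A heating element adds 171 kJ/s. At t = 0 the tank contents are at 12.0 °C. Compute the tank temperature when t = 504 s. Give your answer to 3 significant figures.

Unsteady energy balance on the tank contents: M c_p dT/dt = ṁ c_p (T_in − T) + 171.
τ = M/ṁ = 213.45 s; T_ss = T_in + Q̇/(ṁ c_p) = 28.3 + 171/(11.9·3.73) = 32.152 °C.
Solution: T(t) = T_ss + (T₀ − T_ss) e^(−t/τ).
T(504) = 32.152 + (-20.152)·e^(−504/213.45) = 32.152 + (-20.152)·0.094301 = 30.252 °C.

30.3 °C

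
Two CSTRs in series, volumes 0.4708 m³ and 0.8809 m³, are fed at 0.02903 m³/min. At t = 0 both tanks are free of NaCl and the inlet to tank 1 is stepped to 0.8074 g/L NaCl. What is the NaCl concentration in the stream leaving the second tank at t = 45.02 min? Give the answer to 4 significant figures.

0.4718 g/L

Species balance on tank i: dCᵢ/dt = (Cᵢ₋₁ − Cᵢ)/τᵢ with τᵢ = Vᵢ/Q.
τ₁ = 0.4708/0.02903 = 16.2177 min; τ₂ = 0.8809/0.02903 = 30.3445 min.
Solving the cascade with C₁(0)=C₂(0)=0 gives C₂(t) = C_in[1 − (τ₁ e^(−t/τ₁) − τ₂ e^(−t/τ₂))/(τ₁ − τ₂)].
At t = 45.02: e^(−t/τ₁) = 0.0622885, e^(−t/τ₂) = 0.226813.
C₂ = 0.8074·[1 − (16.2177·0.0622885 − 30.3445·0.226813)/(-14.1268)] = 0.8074·0.584312 = 0.471773 g/L.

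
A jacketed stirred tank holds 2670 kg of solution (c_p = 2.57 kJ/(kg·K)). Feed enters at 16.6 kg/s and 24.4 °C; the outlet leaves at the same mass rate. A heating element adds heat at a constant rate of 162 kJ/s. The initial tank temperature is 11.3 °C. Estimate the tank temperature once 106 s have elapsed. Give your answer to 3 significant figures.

M c_p dT/dt = ṁ c_p (T_in − T) + Q̇.
τ = M/ṁ = 160.84 s; T_ss = T_in + Q̇/(ṁ c_p) = 24.4 + 162/(16.6·2.57) = 28.197 °C.
T approaches T_ss exponentially: T(t) = T_ss + (T₀ − T_ss) e^(−t/τ).
T(106) = 28.197 + (-16.897)·e^(−106/160.84) = 28.197 + (-16.897)·0.51735 = 19.455 °C.

19.5 °C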